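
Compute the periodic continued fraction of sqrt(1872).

Write x_i = (sqrt(1872) + m_i)/d_i with (m_0, d_0) = (0, 1). a_0 = floor(sqrt(1872)) = 43, since 43^2 = 1849 <= 1872 < 1936 = 44^2.
Iterate m_{i+1} = d_i*a_i - m_i, d_{i+1} = (1872 - m_{i+1}^2)/d_i, a_{i+1} = floor((a_0 + m_{i+1})/d_{i+1}):
  m_1 = 1*43 - 0 = 43, d_1 = (1872 - 43^2)/1 = 23/1 = 23, a_1 = floor((43 + 43)/23) = 3.
  m_2 = 23*3 - 43 = 26, d_2 = (1872 - 26^2)/23 = 1196/23 = 52, a_2 = floor((43 + 26)/52) = 1.
  m_3 = 52*1 - 26 = 26, d_3 = (1872 - 26^2)/52 = 1196/52 = 23, a_3 = floor((43 + 26)/23) = 3.
  m_4 = 23*3 - 26 = 43, d_4 = (1872 - 43^2)/23 = 23/23 = 1, a_4 = floor((43 + 43)/1) = 86.
  m_5 = 1*86 - 43 = 43, d_5 = (1872 - 43^2)/1 = 23/1 = 23: (m_5, d_5) = (m_1, d_1) = (43, 23), so from here the quotients repeat a_1, ..., a_4; the period length is 4.
Hence the expansion of sqrt(1872) is a_0 = 43 followed by the repeating block 3, 1, 3, 86 (period 4).

[43; (3, 1, 3, 86)]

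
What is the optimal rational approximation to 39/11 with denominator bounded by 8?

25/7

Expand x = 39/11 as a continued fraction with the Euclidean algorithm:
  39 = 3*11 + 6, so a_0 = 3.
  11 = 1*6 + 5, so a_1 = 1.
  6 = 1*5 + 1, so a_2 = 1.
  5 = 5*1 + 0, so a_3 = 5.
so x = [3; 1, 1, 5].
Convergents (p_i = a_i*p_{i-1} + p_{i-2}, q_i = a_i*q_{i-1} + q_{i-2} with p_{-2}=0, p_{-1}=1, q_{-2}=1, q_{-1}=0), until the denominator exceeds 8:
  i=0: a_0=3, p_0 = 3*1 + 0 = 3, q_0 = 3*0 + 1 = 1.
  i=1: a_1=1, p_1 = 1*3 + 1 = 4, q_1 = 1*1 + 0 = 1.
  i=2: a_2=1, p_2 = 1*4 + 3 = 7, q_2 = 1*1 + 1 = 2.
  i=3: a_3=5, p_3 = 5*7 + 4 = 39, q_3 = 5*2 + 1 = 11.
q_3 = 11 > 8, so the last convergent with denominator <= 8 is p_2/q_2 = 7/2.
The closest fraction with denominator <= 8 is either p_2/q_2 or the intermediate fraction (k*p_2 + p_1)/(k*q_2 + q_1) with the largest k >= 1 whose denominator stays <= 8; these approach x as k grows, and every other convergent or intermediate fraction in range is farther away.
Largest k: floor((8 - q_1)/q_2) = floor((8 - 1)/2) = 3.
That gives (3*7 + 4)/(3*2 + 1) = 25/7.
Compare the errors: |x - 7/2| = |39*2 - 7*11|/(11*2) = 1/22, and |x - 25/7| = |39*7 - 25*11|/(11*7) = 2/77.
Cross-multiplying, 2*22 = 44 < 77 = 1*77, so 2/77 is smaller: the intermediate fraction 25/7 is closer to x than 7/2.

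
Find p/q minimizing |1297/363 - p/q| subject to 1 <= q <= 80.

268/75

Expand x = 1297/363 as a continued fraction with the Euclidean algorithm:
  1297 = 3*363 + 208, so a_0 = 3.
  363 = 1*208 + 155, so a_1 = 1.
  208 = 1*155 + 53, so a_2 = 1.
  155 = 2*53 + 49, so a_3 = 2.
  53 = 1*49 + 4, so a_4 = 1.
  49 = 12*4 + 1, so a_5 = 12.
  4 = 4*1 + 0, so a_6 = 4.
so x = [3; 1, 1, 2, 1, 12, 4].
Convergents (p_i = a_i*p_{i-1} + p_{i-2}, q_i = a_i*q_{i-1} + q_{i-2} with p_{-2}=0, p_{-1}=1, q_{-2}=1, q_{-1}=0), until the denominator exceeds 80:
  i=0: a_0=3, p_0 = 3*1 + 0 = 3, q_0 = 3*0 + 1 = 1.
  i=1: a_1=1, p_1 = 1*3 + 1 = 4, q_1 = 1*1 + 0 = 1.
  i=2: a_2=1, p_2 = 1*4 + 3 = 7, q_2 = 1*1 + 1 = 2.
  i=3: a_3=2, p_3 = 2*7 + 4 = 18, q_3 = 2*2 + 1 = 5.
  i=4: a_4=1, p_4 = 1*18 + 7 = 25, q_4 = 1*5 + 2 = 7.
  i=5: a_5=12, p_5 = 12*25 + 18 = 318, q_5 = 12*7 + 5 = 89.
q_5 = 89 > 80, so the last convergent with denominator <= 80 is p_4/q_4 = 25/7.
The closest fraction with denominator <= 80 is either p_4/q_4 or the intermediate fraction (k*p_4 + p_3)/(k*q_4 + q_3) with the largest k >= 1 whose denominator stays <= 80; these approach x as k grows, and every other convergent or intermediate fraction in range is farther away.
Largest k: floor((80 - q_3)/q_4) = floor((80 - 5)/7) = 10.
That gives (10*25 + 18)/(10*7 + 5) = 268/75.
Compare the errors: |x - 25/7| = |1297*7 - 25*363|/(363*7) = 4/2541, and |x - 268/75| = |1297*75 - 268*363|/(363*75) = 9/27225.
Cross-multiplying, 9*2541 = 22869 < 108900 = 4*27225, so 9/27225 is smaller: the intermediate fraction 268/75 is closer to x than 25/7.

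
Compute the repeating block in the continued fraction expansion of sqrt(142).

[11; (1, 10, 1, 22)]

Write x_i = (sqrt(142) + m_i)/d_i with (m_0, d_0) = (0, 1). a_0 = floor(sqrt(142)) = 11, since 11^2 = 121 <= 142 < 144 = 12^2.
Iterate m_{i+1} = d_i*a_i - m_i, d_{i+1} = (142 - m_{i+1}^2)/d_i, a_{i+1} = floor((a_0 + m_{i+1})/d_{i+1}):
  m_1 = 1*11 - 0 = 11, d_1 = (142 - 11^2)/1 = 21/1 = 21, a_1 = floor((11 + 11)/21) = 1.
  m_2 = 21*1 - 11 = 10, d_2 = (142 - 10^2)/21 = 42/21 = 2, a_2 = floor((11 + 10)/2) = 10.
  m_3 = 2*10 - 10 = 10, d_3 = (142 - 10^2)/2 = 42/2 = 21, a_3 = floor((11 + 10)/21) = 1.
  m_4 = 21*1 - 10 = 11, d_4 = (142 - 11^2)/21 = 21/21 = 1, a_4 = floor((11 + 11)/1) = 22.
  m_5 = 1*22 - 11 = 11, d_5 = (142 - 11^2)/1 = 21/1 = 21: (m_5, d_5) = (m_1, d_1) = (11, 21), so from here the quotients repeat a_1, ..., a_4; the period length is 4.
Hence the expansion of sqrt(142) is a_0 = 11 followed by the repeating block 1, 10, 1, 22 (period 4).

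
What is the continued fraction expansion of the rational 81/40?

[2; 40]

Run the Euclidean algorithm on 81 and 40; the successive quotients are the partial quotients a_0, a_1, ... (each step inverts the fractional part left over by the previous one):
  81 = 2*40 + 1, so a_0 = 2.
  40 = 40*1 + 0, so a_1 = 40.
The remainder reaches 0 after 2 divisions, so the expansion has 2 partial quotients, read off in order.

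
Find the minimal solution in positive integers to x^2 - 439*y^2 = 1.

(x, y) = (440, 21)

First expand sqrt(439) as a continued fraction. With x_i = (sqrt(439) + m_i)/d_i and (m_0, d_0) = (0, 1): a_0 = floor(sqrt(439)) = 20, since 20^2 = 400 <= 439 < 441 = 21^2.
Iterate m_{i+1} = d_i*a_i - m_i, d_{i+1} = (439 - m_{i+1}^2)/d_i, a_{i+1} = floor((a_0 + m_{i+1})/d_{i+1}):
  m_1 = 1*20 - 0 = 20, d_1 = (439 - 20^2)/1 = 39/1 = 39, a_1 = floor((20 + 20)/39) = 1.
  m_2 = 39*1 - 20 = 19, d_2 = (439 - 19^2)/39 = 78/39 = 2, a_2 = floor((20 + 19)/2) = 19.
  m_3 = 2*19 - 19 = 19, d_3 = (439 - 19^2)/2 = 78/2 = 39, a_3 = floor((20 + 19)/39) = 1.
  m_4 = 39*1 - 19 = 20, d_4 = (439 - 20^2)/39 = 39/39 = 1, a_4 = floor((20 + 20)/1) = 40.
  m_5 = 1*40 - 20 = 20, d_5 = (439 - 20^2)/1 = 39/1 = 39: (m_5, d_5) = (m_1, d_1) = (20, 39), so from here the quotients repeat a_1, ..., a_4; the period length is 4.
So sqrt(439) = [20; (1, 19, 1, 40)] with period length k = 4.
k is even, so the fundamental solution of x^2 - 439y^2 = 1 is (p_{k-1}, q_{k-1}) = (p_3, q_3); compute convergents through index 3.
Convergents (p_i = a_i*p_{i-1} + p_{i-2}, q_i = a_i*q_{i-1} + q_{i-2} with p_{-2}=0, p_{-1}=1, q_{-2}=1, q_{-1}=0):
  i=0: a_0=20, p_0 = 20*1 + 0 = 20, q_0 = 20*0 + 1 = 1.
  i=1: a_1=1, p_1 = 1*20 + 1 = 21, q_1 = 1*1 + 0 = 1.
  i=2: a_2=19, p_2 = 19*21 + 20 = 419, q_2 = 19*1 + 1 = 20.
  i=3: a_3=1, p_3 = 1*419 + 21 = 440, q_3 = 1*20 + 1 = 21.
Check: 440^2 - 439*21^2 = 193600 - 193599 = 1, so (x, y) = (440, 21) solves the equation, and by the theorem it is the least positive solution.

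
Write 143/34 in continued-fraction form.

Run the Euclidean algorithm on 143 and 34; the successive quotients are the partial quotients a_0, a_1, ... (each step inverts the fractional part left over by the previous one):
  143 = 4*34 + 7, so a_0 = 4.
  34 = 4*7 + 6, so a_1 = 4.
  7 = 1*6 + 1, so a_2 = 1.
  6 = 6*1 + 0, so a_3 = 6.
The remainder reaches 0 after 4 divisions, so the expansion has 4 partial quotients, read off in order.

[4; 4, 1, 6]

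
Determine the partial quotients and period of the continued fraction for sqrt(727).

[26; (1, 25, 1, 52)]

Write x_i = (sqrt(727) + m_i)/d_i with (m_0, d_0) = (0, 1). a_0 = floor(sqrt(727)) = 26, since 26^2 = 676 <= 727 < 729 = 27^2.
Iterate m_{i+1} = d_i*a_i - m_i, d_{i+1} = (727 - m_{i+1}^2)/d_i, a_{i+1} = floor((a_0 + m_{i+1})/d_{i+1}):
  m_1 = 1*26 - 0 = 26, d_1 = (727 - 26^2)/1 = 51/1 = 51, a_1 = floor((26 + 26)/51) = 1.
  m_2 = 51*1 - 26 = 25, d_2 = (727 - 25^2)/51 = 102/51 = 2, a_2 = floor((26 + 25)/2) = 25.
  m_3 = 2*25 - 25 = 25, d_3 = (727 - 25^2)/2 = 102/2 = 51, a_3 = floor((26 + 25)/51) = 1.
  m_4 = 51*1 - 25 = 26, d_4 = (727 - 26^2)/51 = 51/51 = 1, a_4 = floor((26 + 26)/1) = 52.
  m_5 = 1*52 - 26 = 26, d_5 = (727 - 26^2)/1 = 51/1 = 51: (m_5, d_5) = (m_1, d_1) = (26, 51), so from here the quotients repeat a_1, ..., a_4; the period length is 4.
Hence the expansion of sqrt(727) is a_0 = 26 followed by the repeating block 1, 25, 1, 52 (period 4).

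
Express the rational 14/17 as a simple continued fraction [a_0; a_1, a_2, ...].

Run the Euclidean algorithm on 14 and 17; the successive quotients are the partial quotients a_0, a_1, ... (each step inverts the fractional part left over by the previous one):
  14 = 0*17 + 14, so a_0 = 0.
  17 = 1*14 + 3, so a_1 = 1.
  14 = 4*3 + 2, so a_2 = 4.
  3 = 1*2 + 1, so a_3 = 1.
  2 = 2*1 + 0, so a_4 = 2.
The remainder reaches 0 after 5 divisions, so the expansion has 5 partial quotients, read off in order.

[0; 1, 4, 1, 2]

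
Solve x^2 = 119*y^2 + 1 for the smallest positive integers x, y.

(x, y) = (120, 11)

First expand sqrt(119) as a continued fraction. With x_i = (sqrt(119) + m_i)/d_i and (m_0, d_0) = (0, 1): a_0 = floor(sqrt(119)) = 10, since 10^2 = 100 <= 119 < 121 = 11^2.
Iterate m_{i+1} = d_i*a_i - m_i, d_{i+1} = (119 - m_{i+1}^2)/d_i, a_{i+1} = floor((a_0 + m_{i+1})/d_{i+1}):
  m_1 = 1*10 - 0 = 10, d_1 = (119 - 10^2)/1 = 19/1 = 19, a_1 = floor((10 + 10)/19) = 1.
  m_2 = 19*1 - 10 = 9, d_2 = (119 - 9^2)/19 = 38/19 = 2, a_2 = floor((10 + 9)/2) = 9.
  m_3 = 2*9 - 9 = 9, d_3 = (119 - 9^2)/2 = 38/2 = 19, a_3 = floor((10 + 9)/19) = 1.
  m_4 = 19*1 - 9 = 10, d_4 = (119 - 10^2)/19 = 19/19 = 1, a_4 = floor((10 + 10)/1) = 20.
  m_5 = 1*20 - 10 = 10, d_5 = (119 - 10^2)/1 = 19/1 = 19: (m_5, d_5) = (m_1, d_1) = (10, 19), so from here the quotients repeat a_1, ..., a_4; the period length is 4.
So sqrt(119) = [10; (1, 9, 1, 20)] with period length k = 4.
k is even, so the fundamental solution of x^2 - 119y^2 = 1 is (p_{k-1}, q_{k-1}) = (p_3, q_3); compute convergents through index 3.
Convergents (p_i = a_i*p_{i-1} + p_{i-2}, q_i = a_i*q_{i-1} + q_{i-2} with p_{-2}=0, p_{-1}=1, q_{-2}=1, q_{-1}=0):
  i=0: a_0=10, p_0 = 10*1 + 0 = 10, q_0 = 10*0 + 1 = 1.
  i=1: a_1=1, p_1 = 1*10 + 1 = 11, q_1 = 1*1 + 0 = 1.
  i=2: a_2=9, p_2 = 9*11 + 10 = 109, q_2 = 9*1 + 1 = 10.
  i=3: a_3=1, p_3 = 1*109 + 11 = 120, q_3 = 1*10 + 1 = 11.
Check: 120^2 - 119*11^2 = 14400 - 14399 = 1, so (x, y) = (120, 11) solves the equation, and by the theorem it is the least positive solution.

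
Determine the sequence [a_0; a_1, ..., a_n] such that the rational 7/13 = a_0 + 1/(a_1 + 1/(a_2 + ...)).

[0; 1, 1, 6]

Run the Euclidean algorithm on 7 and 13; the successive quotients are the partial quotients a_0, a_1, ... (each step inverts the fractional part left over by the previous one):
  7 = 0*13 + 7, so a_0 = 0.
  13 = 1*7 + 6, so a_1 = 1.
  7 = 1*6 + 1, so a_2 = 1.
  6 = 6*1 + 0, so a_3 = 6.
The remainder reaches 0 after 4 divisions, so the expansion has 4 partial quotients, read off in order.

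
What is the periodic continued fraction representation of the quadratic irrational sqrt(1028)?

[32; (16, 64)]

Write x_i = (sqrt(1028) + m_i)/d_i with (m_0, d_0) = (0, 1). a_0 = floor(sqrt(1028)) = 32, since 32^2 = 1024 <= 1028 < 1089 = 33^2.
Iterate m_{i+1} = d_i*a_i - m_i, d_{i+1} = (1028 - m_{i+1}^2)/d_i, a_{i+1} = floor((a_0 + m_{i+1})/d_{i+1}):
  m_1 = 1*32 - 0 = 32, d_1 = (1028 - 32^2)/1 = 4/1 = 4, a_1 = floor((32 + 32)/4) = 16.
  m_2 = 4*16 - 32 = 32, d_2 = (1028 - 32^2)/4 = 4/4 = 1, a_2 = floor((32 + 32)/1) = 64.
  m_3 = 1*64 - 32 = 32, d_3 = (1028 - 32^2)/1 = 4/1 = 4: (m_3, d_3) = (m_1, d_1) = (32, 4), so from here the quotients repeat a_1, a_2; the period length is 2.
Hence the expansion of sqrt(1028) is a_0 = 32 followed by the repeating block 16, 64 (period 2).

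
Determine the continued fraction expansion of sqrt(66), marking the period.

Write x_i = (sqrt(66) + m_i)/d_i with (m_0, d_0) = (0, 1). a_0 = floor(sqrt(66)) = 8, since 8^2 = 64 <= 66 < 81 = 9^2.
Iterate m_{i+1} = d_i*a_i - m_i, d_{i+1} = (66 - m_{i+1}^2)/d_i, a_{i+1} = floor((a_0 + m_{i+1})/d_{i+1}):
  m_1 = 1*8 - 0 = 8, d_1 = (66 - 8^2)/1 = 2/1 = 2, a_1 = floor((8 + 8)/2) = 8.
  m_2 = 2*8 - 8 = 8, d_2 = (66 - 8^2)/2 = 2/2 = 1, a_2 = floor((8 + 8)/1) = 16.
  m_3 = 1*16 - 8 = 8, d_3 = (66 - 8^2)/1 = 2/1 = 2: (m_3, d_3) = (m_1, d_1) = (8, 2), so from here the quotients repeat a_1, a_2; the period length is 2.
Hence the expansion of sqrt(66) is a_0 = 8 followed by the repeating block 8, 16 (period 2).

[8; (8, 16)]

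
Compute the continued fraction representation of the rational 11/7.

[1; 1, 1, 3]

Run the Euclidean algorithm on 11 and 7; the successive quotients are the partial quotients a_0, a_1, ... (each step inverts the fractional part left over by the previous one):
  11 = 1*7 + 4, so a_0 = 1.
  7 = 1*4 + 3, so a_1 = 1.
  4 = 1*3 + 1, so a_2 = 1.
  3 = 3*1 + 0, so a_3 = 3.
The remainder reaches 0 after 4 divisions, so the expansion has 4 partial quotients, read off in order.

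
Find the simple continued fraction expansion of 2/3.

Run the Euclidean algorithm on 2 and 3; the successive quotients are the partial quotients a_0, a_1, ... (each step inverts the fractional part left over by the previous one):
  2 = 0*3 + 2, so a_0 = 0.
  3 = 1*2 + 1, so a_1 = 1.
  2 = 2*1 + 0, so a_2 = 2.
The remainder reaches 0 after 3 divisions, so the expansion has 3 partial quotients, read off in order.

[0; 1, 2]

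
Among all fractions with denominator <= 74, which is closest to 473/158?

Expand x = 473/158 as a continued fraction with the Euclidean algorithm:
  473 = 2*158 + 157, so a_0 = 2.
  158 = 1*157 + 1, so a_1 = 1.
  157 = 157*1 + 0, so a_2 = 157.
so x = [2; 1, 157].
Convergents (p_i = a_i*p_{i-1} + p_{i-2}, q_i = a_i*q_{i-1} + q_{i-2} with p_{-2}=0, p_{-1}=1, q_{-2}=1, q_{-1}=0), until the denominator exceeds 74:
  i=0: a_0=2, p_0 = 2*1 + 0 = 2, q_0 = 2*0 + 1 = 1.
  i=1: a_1=1, p_1 = 1*2 + 1 = 3, q_1 = 1*1 + 0 = 1.
  i=2: a_2=157, p_2 = 157*3 + 2 = 473, q_2 = 157*1 + 1 = 158.
q_2 = 158 > 74, so the last convergent with denominator <= 74 is p_1/q_1 = 3/1.
The closest fraction with denominator <= 74 is either p_1/q_1 or the intermediate fraction (k*p_1 + p_0)/(k*q_1 + q_0) with the largest k >= 1 whose denominator stays <= 74; these approach x as k grows, and every other convergent or intermediate fraction in range is farther away.
Largest k: floor((74 - q_0)/q_1) = floor((74 - 1)/1) = 73.
That gives (73*3 + 2)/(73*1 + 1) = 221/74.
Compare the errors: |x - 3/1| = |473*1 - 3*158|/(158*1) = 1/158, and |x - 221/74| = |473*74 - 221*158|/(158*74) = 84/11692.
Cross-multiplying, 1*11692 = 11692 < 13272 = 84*158, so 1/158 is smaller: the convergent 3/1 is closer to x than 221/74.

3/1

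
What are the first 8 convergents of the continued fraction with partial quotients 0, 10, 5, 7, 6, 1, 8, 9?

Using the convergent recurrence p_i = a_i*p_{i-1} + p_{i-2}, q_i = a_i*q_{i-1} + q_{i-2} with p_{-2}=0, p_{-1}=1, q_{-2}=1, q_{-1}=0:
  i=0: a_0=0, p_0 = 0*1 + 0 = 0, q_0 = 0*0 + 1 = 1.
  i=1: a_1=10, p_1 = 10*0 + 1 = 1, q_1 = 10*1 + 0 = 10.
  i=2: a_2=5, p_2 = 5*1 + 0 = 5, q_2 = 5*10 + 1 = 51.
  i=3: a_3=7, p_3 = 7*5 + 1 = 36, q_3 = 7*51 + 10 = 367.
  i=4: a_4=6, p_4 = 6*36 + 5 = 221, q_4 = 6*367 + 51 = 2253.
  i=5: a_5=1, p_5 = 1*221 + 36 = 257, q_5 = 1*2253 + 367 = 2620.
  i=6: a_6=8, p_6 = 8*257 + 221 = 2277, q_6 = 8*2620 + 2253 = 23213.
  i=7: a_7=9, p_7 = 9*2277 + 257 = 20750, q_7 = 9*23213 + 2620 = 211537.

0/1, 1/10, 5/51, 36/367, 221/2253, 257/2620, 2277/23213, 20750/211537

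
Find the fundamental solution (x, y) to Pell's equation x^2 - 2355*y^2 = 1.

First expand sqrt(2355) as a continued fraction. With x_i = (sqrt(2355) + m_i)/d_i and (m_0, d_0) = (0, 1): a_0 = floor(sqrt(2355)) = 48, since 48^2 = 2304 <= 2355 < 2401 = 49^2.
Iterate m_{i+1} = d_i*a_i - m_i, d_{i+1} = (2355 - m_{i+1}^2)/d_i, a_{i+1} = floor((a_0 + m_{i+1})/d_{i+1}):
  m_1 = 1*48 - 0 = 48, d_1 = (2355 - 48^2)/1 = 51/1 = 51, a_1 = floor((48 + 48)/51) = 1.
  m_2 = 51*1 - 48 = 3, d_2 = (2355 - 3^2)/51 = 2346/51 = 46, a_2 = floor((48 + 3)/46) = 1.
  m_3 = 46*1 - 3 = 43, d_3 = (2355 - 43^2)/46 = 506/46 = 11, a_3 = floor((48 + 43)/11) = 8.
  m_4 = 11*8 - 43 = 45, d_4 = (2355 - 45^2)/11 = 330/11 = 30, a_4 = floor((48 + 45)/30) = 3.
  m_5 = 30*3 - 45 = 45, d_5 = (2355 - 45^2)/30 = 330/30 = 11, a_5 = floor((48 + 45)/11) = 8.
  m_6 = 11*8 - 45 = 43, d_6 = (2355 - 43^2)/11 = 506/11 = 46, a_6 = floor((48 + 43)/46) = 1.
  m_7 = 46*1 - 43 = 3, d_7 = (2355 - 3^2)/46 = 2346/46 = 51, a_7 = floor((48 + 3)/51) = 1.
  m_8 = 51*1 - 3 = 48, d_8 = (2355 - 48^2)/51 = 51/51 = 1, a_8 = floor((48 + 48)/1) = 96.
  m_9 = 1*96 - 48 = 48, d_9 = (2355 - 48^2)/1 = 51/1 = 51: (m_9, d_9) = (m_1, d_1) = (48, 51), so from here the quotients repeat a_1, ..., a_8; the period length is 8.
So sqrt(2355) = [48; (1, 1, 8, 3, 8, 1, 1, 96)] with period length k = 8.
k is even, so the fundamental solution of x^2 - 2355y^2 = 1 is (p_{k-1}, q_{k-1}) = (p_7, q_7); compute convergents through index 7.
Convergents (p_i = a_i*p_{i-1} + p_{i-2}, q_i = a_i*q_{i-1} + q_{i-2} with p_{-2}=0, p_{-1}=1, q_{-2}=1, q_{-1}=0):
  i=0: a_0=48, p_0 = 48*1 + 0 = 48, q_0 = 48*0 + 1 = 1.
  i=1: a_1=1, p_1 = 1*48 + 1 = 49, q_1 = 1*1 + 0 = 1.
  i=2: a_2=1, p_2 = 1*49 + 48 = 97, q_2 = 1*1 + 1 = 2.
  i=3: a_3=8, p_3 = 8*97 + 49 = 825, q_3 = 8*2 + 1 = 17.
  i=4: a_4=3, p_4 = 3*825 + 97 = 2572, q_4 = 3*17 + 2 = 53.
  i=5: a_5=8, p_5 = 8*2572 + 825 = 21401, q_5 = 8*53 + 17 = 441.
  i=6: a_6=1, p_6 = 1*21401 + 2572 = 23973, q_6 = 1*441 + 53 = 494.
  i=7: a_7=1, p_7 = 1*23973 + 21401 = 45374, q_7 = 1*494 + 441 = 935.
Check: 45374^2 - 2355*935^2 = 2058799876 - 2058799875 = 1, so (x, y) = (45374, 935) solves the equation, and by the theorem it is the least positive solution.

(x, y) = (45374, 935)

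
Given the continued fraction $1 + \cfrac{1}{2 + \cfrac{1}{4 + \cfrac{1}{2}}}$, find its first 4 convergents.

1/1, 3/2, 13/9, 29/20

Using the convergent recurrence p_i = a_i*p_{i-1} + p_{i-2}, q_i = a_i*q_{i-1} + q_{i-2} with p_{-2}=0, p_{-1}=1, q_{-2}=1, q_{-1}=0:
  i=0: a_0=1, p_0 = 1*1 + 0 = 1, q_0 = 1*0 + 1 = 1.
  i=1: a_1=2, p_1 = 2*1 + 1 = 3, q_1 = 2*1 + 0 = 2.
  i=2: a_2=4, p_2 = 4*3 + 1 = 13, q_2 = 4*2 + 1 = 9.
  i=3: a_3=2, p_3 = 2*13 + 3 = 29, q_3 = 2*9 + 2 = 20.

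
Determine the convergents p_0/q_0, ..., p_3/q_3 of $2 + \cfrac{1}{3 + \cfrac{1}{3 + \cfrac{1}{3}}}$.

Using the convergent recurrence p_i = a_i*p_{i-1} + p_{i-2}, q_i = a_i*q_{i-1} + q_{i-2} with p_{-2}=0, p_{-1}=1, q_{-2}=1, q_{-1}=0:
  i=0: a_0=2, p_0 = 2*1 + 0 = 2, q_0 = 2*0 + 1 = 1.
  i=1: a_1=3, p_1 = 3*2 + 1 = 7, q_1 = 3*1 + 0 = 3.
  i=2: a_2=3, p_2 = 3*7 + 2 = 23, q_2 = 3*3 + 1 = 10.
  i=3: a_3=3, p_3 = 3*23 + 7 = 76, q_3 = 3*10 + 3 = 33.

2/1, 7/3, 23/10, 76/33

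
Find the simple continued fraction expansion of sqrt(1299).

Write x_i = (sqrt(1299) + m_i)/d_i with (m_0, d_0) = (0, 1). a_0 = floor(sqrt(1299)) = 36, since 36^2 = 1296 <= 1299 < 1369 = 37^2.
Iterate m_{i+1} = d_i*a_i - m_i, d_{i+1} = (1299 - m_{i+1}^2)/d_i, a_{i+1} = floor((a_0 + m_{i+1})/d_{i+1}):
  m_1 = 1*36 - 0 = 36, d_1 = (1299 - 36^2)/1 = 3/1 = 3, a_1 = floor((36 + 36)/3) = 24.
  m_2 = 3*24 - 36 = 36, d_2 = (1299 - 36^2)/3 = 3/3 = 1, a_2 = floor((36 + 36)/1) = 72.
  m_3 = 1*72 - 36 = 36, d_3 = (1299 - 36^2)/1 = 3/1 = 3: (m_3, d_3) = (m_1, d_1) = (36, 3), so from here the quotients repeat a_1, a_2; the period length is 2.
Hence the expansion of sqrt(1299) is a_0 = 36 followed by the repeating block 24, 72 (period 2).

[36; (24, 72)]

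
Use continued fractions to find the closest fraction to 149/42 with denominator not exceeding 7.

Expand x = 149/42 as a continued fraction with the Euclidean algorithm:
  149 = 3*42 + 23, so a_0 = 3.
  42 = 1*23 + 19, so a_1 = 1.
  23 = 1*19 + 4, so a_2 = 1.
  19 = 4*4 + 3, so a_3 = 4.
  4 = 1*3 + 1, so a_4 = 1.
  3 = 3*1 + 0, so a_5 = 3.
so x = [3; 1, 1, 4, 1, 3].
Convergents (p_i = a_i*p_{i-1} + p_{i-2}, q_i = a_i*q_{i-1} + q_{i-2} with p_{-2}=0, p_{-1}=1, q_{-2}=1, q_{-1}=0), until the denominator exceeds 7:
  i=0: a_0=3, p_0 = 3*1 + 0 = 3, q_0 = 3*0 + 1 = 1.
  i=1: a_1=1, p_1 = 1*3 + 1 = 4, q_1 = 1*1 + 0 = 1.
  i=2: a_2=1, p_2 = 1*4 + 3 = 7, q_2 = 1*1 + 1 = 2.
  i=3: a_3=4, p_3 = 4*7 + 4 = 32, q_3 = 4*2 + 1 = 9.
q_3 = 9 > 7, so the last convergent with denominator <= 7 is p_2/q_2 = 7/2.
The closest fraction with denominator <= 7 is either p_2/q_2 or the intermediate fraction (k*p_2 + p_1)/(k*q_2 + q_1) with the largest k >= 1 whose denominator stays <= 7; these approach x as k grows, and every other convergent or intermediate fraction in range is farther away.
Largest k: floor((7 - q_1)/q_2) = floor((7 - 1)/2) = 3.
That gives (3*7 + 4)/(3*2 + 1) = 25/7.
Compare the errors: |x - 7/2| = |149*2 - 7*42|/(42*2) = 4/84, and |x - 25/7| = |149*7 - 25*42|/(42*7) = 7/294.
Cross-multiplying, 7*84 = 588 < 1176 = 4*294, so 7/294 is smaller: the intermediate fraction 25/7 is closer to x than 7/2.

25/7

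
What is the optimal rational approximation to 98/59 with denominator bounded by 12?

Expand x = 98/59 as a continued fraction with the Euclidean algorithm:
  98 = 1*59 + 39, so a_0 = 1.
  59 = 1*39 + 20, so a_1 = 1.
  39 = 1*20 + 19, so a_2 = 1.
  20 = 1*19 + 1, so a_3 = 1.
  19 = 19*1 + 0, so a_4 = 19.
so x = [1; 1, 1, 1, 19].
Convergents (p_i = a_i*p_{i-1} + p_{i-2}, q_i = a_i*q_{i-1} + q_{i-2} with p_{-2}=0, p_{-1}=1, q_{-2}=1, q_{-1}=0), until the denominator exceeds 12:
  i=0: a_0=1, p_0 = 1*1 + 0 = 1, q_0 = 1*0 + 1 = 1.
  i=1: a_1=1, p_1 = 1*1 + 1 = 2, q_1 = 1*1 + 0 = 1.
  i=2: a_2=1, p_2 = 1*2 + 1 = 3, q_2 = 1*1 + 1 = 2.
  i=3: a_3=1, p_3 = 1*3 + 2 = 5, q_3 = 1*2 + 1 = 3.
  i=4: a_4=19, p_4 = 19*5 + 3 = 98, q_4 = 19*3 + 2 = 59.
q_4 = 59 > 12, so the last convergent with denominator <= 12 is p_3/q_3 = 5/3.
The closest fraction with denominator <= 12 is either p_3/q_3 or the intermediate fraction (k*p_3 + p_2)/(k*q_3 + q_2) with the largest k >= 1 whose denominator stays <= 12; these approach x as k grows, and every other convergent or intermediate fraction in range is farther away.
Largest k: floor((12 - q_2)/q_3) = floor((12 - 2)/3) = 3.
That gives (3*5 + 3)/(3*3 + 2) = 18/11.
Compare the errors: |x - 5/3| = |98*3 - 5*59|/(59*3) = 1/177, and |x - 18/11| = |98*11 - 18*59|/(59*11) = 16/649.
Cross-multiplying, 1*649 = 649 < 2832 = 16*177, so 1/177 is smaller: the convergent 5/3 is closer to x than 18/11.

5/3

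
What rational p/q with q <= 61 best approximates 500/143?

Expand x = 500/143 as a continued fraction with the Euclidean algorithm:
  500 = 3*143 + 71, so a_0 = 3.
  143 = 2*71 + 1, so a_1 = 2.
  71 = 71*1 + 0, so a_2 = 71.
so x = [3; 2, 71].
Convergents (p_i = a_i*p_{i-1} + p_{i-2}, q_i = a_i*q_{i-1} + q_{i-2} with p_{-2}=0, p_{-1}=1, q_{-2}=1, q_{-1}=0), until the denominator exceeds 61:
  i=0: a_0=3, p_0 = 3*1 + 0 = 3, q_0 = 3*0 + 1 = 1.
  i=1: a_1=2, p_1 = 2*3 + 1 = 7, q_1 = 2*1 + 0 = 2.
  i=2: a_2=71, p_2 = 71*7 + 3 = 500, q_2 = 71*2 + 1 = 143.
q_2 = 143 > 61, so the last convergent with denominator <= 61 is p_1/q_1 = 7/2.
The closest fraction with denominator <= 61 is either p_1/q_1 or the intermediate fraction (k*p_1 + p_0)/(k*q_1 + q_0) with the largest k >= 1 whose denominator stays <= 61; these approach x as k grows, and every other convergent or intermediate fraction in range is farther away.
Largest k: floor((61 - q_0)/q_1) = floor((61 - 1)/2) = 30.
That gives (30*7 + 3)/(30*2 + 1) = 213/61.
Compare the errors: |x - 7/2| = |500*2 - 7*143|/(143*2) = 1/286, and |x - 213/61| = |500*61 - 213*143|/(143*61) = 41/8723.
Cross-multiplying, 1*8723 = 8723 < 11726 = 41*286, so 1/286 is smaller: the convergent 7/2 is closer to x than 213/61.

7/2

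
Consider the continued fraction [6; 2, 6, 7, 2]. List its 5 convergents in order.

Using the convergent recurrence p_i = a_i*p_{i-1} + p_{i-2}, q_i = a_i*q_{i-1} + q_{i-2} with p_{-2}=0, p_{-1}=1, q_{-2}=1, q_{-1}=0:
  i=0: a_0=6, p_0 = 6*1 + 0 = 6, q_0 = 6*0 + 1 = 1.
  i=1: a_1=2, p_1 = 2*6 + 1 = 13, q_1 = 2*1 + 0 = 2.
  i=2: a_2=6, p_2 = 6*13 + 6 = 84, q_2 = 6*2 + 1 = 13.
  i=3: a_3=7, p_3 = 7*84 + 13 = 601, q_3 = 7*13 + 2 = 93.
  i=4: a_4=2, p_4 = 2*601 + 84 = 1286, q_4 = 2*93 + 13 = 199.

6/1, 13/2, 84/13, 601/93, 1286/199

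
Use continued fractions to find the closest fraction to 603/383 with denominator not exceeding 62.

Expand x = 603/383 as a continued fraction with the Euclidean algorithm:
  603 = 1*383 + 220, so a_0 = 1.
  383 = 1*220 + 163, so a_1 = 1.
  220 = 1*163 + 57, so a_2 = 1.
  163 = 2*57 + 49, so a_3 = 2.
  57 = 1*49 + 8, so a_4 = 1.
  49 = 6*8 + 1, so a_5 = 6.
  8 = 8*1 + 0, so a_6 = 8.
so x = [1; 1, 1, 2, 1, 6, 8].
Convergents (p_i = a_i*p_{i-1} + p_{i-2}, q_i = a_i*q_{i-1} + q_{i-2} with p_{-2}=0, p_{-1}=1, q_{-2}=1, q_{-1}=0), until the denominator exceeds 62:
  i=0: a_0=1, p_0 = 1*1 + 0 = 1, q_0 = 1*0 + 1 = 1.
  i=1: a_1=1, p_1 = 1*1 + 1 = 2, q_1 = 1*1 + 0 = 1.
  i=2: a_2=1, p_2 = 1*2 + 1 = 3, q_2 = 1*1 + 1 = 2.
  i=3: a_3=2, p_3 = 2*3 + 2 = 8, q_3 = 2*2 + 1 = 5.
  i=4: a_4=1, p_4 = 1*8 + 3 = 11, q_4 = 1*5 + 2 = 7.
  i=5: a_5=6, p_5 = 6*11 + 8 = 74, q_5 = 6*7 + 5 = 47.
  i=6: a_6=8, p_6 = 8*74 + 11 = 603, q_6 = 8*47 + 7 = 383.
q_6 = 383 > 62, so the last convergent with denominator <= 62 is p_5/q_5 = 74/47.
The closest fraction with denominator <= 62 is either p_5/q_5 or the intermediate fraction (k*p_5 + p_4)/(k*q_5 + q_4) with the largest k >= 1 whose denominator stays <= 62; these approach x as k grows, and every other convergent or intermediate fraction in range is farther away.
Largest k: floor((62 - q_4)/q_5) = floor((62 - 7)/47) = 1.
That gives (1*74 + 11)/(1*47 + 7) = 85/54.
Compare the errors: |x - 74/47| = |603*47 - 74*383|/(383*47) = 1/18001, and |x - 85/54| = |603*54 - 85*383|/(383*54) = 7/20682.
Cross-multiplying, 1*20682 = 20682 < 126007 = 7*18001, so 1/18001 is smaller: the convergent 74/47 is closer to x than 85/54.

74/47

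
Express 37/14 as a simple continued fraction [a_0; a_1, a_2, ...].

[2; 1, 1, 1, 4]

Run the Euclidean algorithm on 37 and 14; the successive quotients are the partial quotients a_0, a_1, ... (each step inverts the fractional part left over by the previous one):
  37 = 2*14 + 9, so a_0 = 2.
  14 = 1*9 + 5, so a_1 = 1.
  9 = 1*5 + 4, so a_2 = 1.
  5 = 1*4 + 1, so a_3 = 1.
  4 = 4*1 + 0, so a_4 = 4.
The remainder reaches 0 after 5 divisions, so the expansion has 5 partial quotients, read off in order.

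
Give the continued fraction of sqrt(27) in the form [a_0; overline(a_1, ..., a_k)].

Write x_i = (sqrt(27) + m_i)/d_i with (m_0, d_0) = (0, 1). a_0 = floor(sqrt(27)) = 5, since 5^2 = 25 <= 27 < 36 = 6^2.
Iterate m_{i+1} = d_i*a_i - m_i, d_{i+1} = (27 - m_{i+1}^2)/d_i, a_{i+1} = floor((a_0 + m_{i+1})/d_{i+1}):
  m_1 = 1*5 - 0 = 5, d_1 = (27 - 5^2)/1 = 2/1 = 2, a_1 = floor((5 + 5)/2) = 5.
  m_2 = 2*5 - 5 = 5, d_2 = (27 - 5^2)/2 = 2/2 = 1, a_2 = floor((5 + 5)/1) = 10.
  m_3 = 1*10 - 5 = 5, d_3 = (27 - 5^2)/1 = 2/1 = 2: (m_3, d_3) = (m_1, d_1) = (5, 2), so from here the quotients repeat a_1, a_2; the period length is 2.
Hence the expansion of sqrt(27) is a_0 = 5 followed by the repeating block 5, 10 (period 2).

[5; overline(5, 10)]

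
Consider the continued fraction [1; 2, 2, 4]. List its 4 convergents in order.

Using the convergent recurrence p_i = a_i*p_{i-1} + p_{i-2}, q_i = a_i*q_{i-1} + q_{i-2} with p_{-2}=0, p_{-1}=1, q_{-2}=1, q_{-1}=0:
  i=0: a_0=1, p_0 = 1*1 + 0 = 1, q_0 = 1*0 + 1 = 1.
  i=1: a_1=2, p_1 = 2*1 + 1 = 3, q_1 = 2*1 + 0 = 2.
  i=2: a_2=2, p_2 = 2*3 + 1 = 7, q_2 = 2*2 + 1 = 5.
  i=3: a_3=4, p_3 = 4*7 + 3 = 31, q_3 = 4*5 + 2 = 22.

1/1, 3/2, 7/5, 31/22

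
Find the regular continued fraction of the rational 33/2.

Run the Euclidean algorithm on 33 and 2; the successive quotients are the partial quotients a_0, a_1, ... (each step inverts the fractional part left over by the previous one):
  33 = 16*2 + 1, so a_0 = 16.
  2 = 2*1 + 0, so a_1 = 2.
The remainder reaches 0 after 2 divisions, so the expansion has 2 partial quotients, read off in order.

[16; 2]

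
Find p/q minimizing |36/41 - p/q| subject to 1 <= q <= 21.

7/8

Expand x = 36/41 as a continued fraction with the Euclidean algorithm:
  36 = 0*41 + 36, so a_0 = 0.
  41 = 1*36 + 5, so a_1 = 1.
  36 = 7*5 + 1, so a_2 = 7.
  5 = 5*1 + 0, so a_3 = 5.
so x = [0; 1, 7, 5].
Convergents (p_i = a_i*p_{i-1} + p_{i-2}, q_i = a_i*q_{i-1} + q_{i-2} with p_{-2}=0, p_{-1}=1, q_{-2}=1, q_{-1}=0), until the denominator exceeds 21:
  i=0: a_0=0, p_0 = 0*1 + 0 = 0, q_0 = 0*0 + 1 = 1.
  i=1: a_1=1, p_1 = 1*0 + 1 = 1, q_1 = 1*1 + 0 = 1.
  i=2: a_2=7, p_2 = 7*1 + 0 = 7, q_2 = 7*1 + 1 = 8.
  i=3: a_3=5, p_3 = 5*7 + 1 = 36, q_3 = 5*8 + 1 = 41.
q_3 = 41 > 21, so the last convergent with denominator <= 21 is p_2/q_2 = 7/8.
The closest fraction with denominator <= 21 is either p_2/q_2 or the intermediate fraction (k*p_2 + p_1)/(k*q_2 + q_1) with the largest k >= 1 whose denominator stays <= 21; these approach x as k grows, and every other convergent or intermediate fraction in range is farther away.
Largest k: floor((21 - q_1)/q_2) = floor((21 - 1)/8) = 2.
That gives (2*7 + 1)/(2*8 + 1) = 15/17.
Compare the errors: |x - 7/8| = |36*8 - 7*41|/(41*8) = 1/328, and |x - 15/17| = |36*17 - 15*41|/(41*17) = 3/697.
Cross-multiplying, 1*697 = 697 < 984 = 3*328, so 1/328 is smaller: the convergent 7/8 is closer to x than 15/17.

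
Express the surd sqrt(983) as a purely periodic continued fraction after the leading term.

[31; (2, 1, 5, 31, 5, 1, 2, 62)]

Write x_i = (sqrt(983) + m_i)/d_i with (m_0, d_0) = (0, 1). a_0 = floor(sqrt(983)) = 31, since 31^2 = 961 <= 983 < 1024 = 32^2.
Iterate m_{i+1} = d_i*a_i - m_i, d_{i+1} = (983 - m_{i+1}^2)/d_i, a_{i+1} = floor((a_0 + m_{i+1})/d_{i+1}):
  m_1 = 1*31 - 0 = 31, d_1 = (983 - 31^2)/1 = 22/1 = 22, a_1 = floor((31 + 31)/22) = 2.
  m_2 = 22*2 - 31 = 13, d_2 = (983 - 13^2)/22 = 814/22 = 37, a_2 = floor((31 + 13)/37) = 1.
  m_3 = 37*1 - 13 = 24, d_3 = (983 - 24^2)/37 = 407/37 = 11, a_3 = floor((31 + 24)/11) = 5.
  m_4 = 11*5 - 24 = 31, d_4 = (983 - 31^2)/11 = 22/11 = 2, a_4 = floor((31 + 31)/2) = 31.
  m_5 = 2*31 - 31 = 31, d_5 = (983 - 31^2)/2 = 22/2 = 11, a_5 = floor((31 + 31)/11) = 5.
  m_6 = 11*5 - 31 = 24, d_6 = (983 - 24^2)/11 = 407/11 = 37, a_6 = floor((31 + 24)/37) = 1.
  m_7 = 37*1 - 24 = 13, d_7 = (983 - 13^2)/37 = 814/37 = 22, a_7 = floor((31 + 13)/22) = 2.
  m_8 = 22*2 - 13 = 31, d_8 = (983 - 31^2)/22 = 22/22 = 1, a_8 = floor((31 + 31)/1) = 62.
  m_9 = 1*62 - 31 = 31, d_9 = (983 - 31^2)/1 = 22/1 = 22: (m_9, d_9) = (m_1, d_1) = (31, 22), so from here the quotients repeat a_1, ..., a_8; the period length is 8.
Hence the expansion of sqrt(983) is a_0 = 31 followed by the repeating block 2, 1, 5, 31, 5, 1, 2, 62 (period 8).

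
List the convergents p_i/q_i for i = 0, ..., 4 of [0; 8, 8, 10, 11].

Using the convergent recurrence p_i = a_i*p_{i-1} + p_{i-2}, q_i = a_i*q_{i-1} + q_{i-2} with p_{-2}=0, p_{-1}=1, q_{-2}=1, q_{-1}=0:
  i=0: a_0=0, p_0 = 0*1 + 0 = 0, q_0 = 0*0 + 1 = 1.
  i=1: a_1=8, p_1 = 8*0 + 1 = 1, q_1 = 8*1 + 0 = 8.
  i=2: a_2=8, p_2 = 8*1 + 0 = 8, q_2 = 8*8 + 1 = 65.
  i=3: a_3=10, p_3 = 10*8 + 1 = 81, q_3 = 10*65 + 8 = 658.
  i=4: a_4=11, p_4 = 11*81 + 8 = 899, q_4 = 11*658 + 65 = 7303.

0/1, 1/8, 8/65, 81/658, 899/7303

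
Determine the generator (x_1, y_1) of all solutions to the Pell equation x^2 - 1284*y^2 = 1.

(x, y) = (215, 6)

First expand sqrt(1284) as a continued fraction. With x_i = (sqrt(1284) + m_i)/d_i and (m_0, d_0) = (0, 1): a_0 = floor(sqrt(1284)) = 35, since 35^2 = 1225 <= 1284 < 1296 = 36^2.
Iterate m_{i+1} = d_i*a_i - m_i, d_{i+1} = (1284 - m_{i+1}^2)/d_i, a_{i+1} = floor((a_0 + m_{i+1})/d_{i+1}):
  m_1 = 1*35 - 0 = 35, d_1 = (1284 - 35^2)/1 = 59/1 = 59, a_1 = floor((35 + 35)/59) = 1.
  m_2 = 59*1 - 35 = 24, d_2 = (1284 - 24^2)/59 = 708/59 = 12, a_2 = floor((35 + 24)/12) = 4.
  m_3 = 12*4 - 24 = 24, d_3 = (1284 - 24^2)/12 = 708/12 = 59, a_3 = floor((35 + 24)/59) = 1.
  m_4 = 59*1 - 24 = 35, d_4 = (1284 - 35^2)/59 = 59/59 = 1, a_4 = floor((35 + 35)/1) = 70.
  m_5 = 1*70 - 35 = 35, d_5 = (1284 - 35^2)/1 = 59/1 = 59: (m_5, d_5) = (m_1, d_1) = (35, 59), so from here the quotients repeat a_1, ..., a_4; the period length is 4.
So sqrt(1284) = [35; (1, 4, 1, 70)] with period length k = 4.
k is even, so the fundamental solution of x^2 - 1284y^2 = 1 is (p_{k-1}, q_{k-1}) = (p_3, q_3); compute convergents through index 3.
Convergents (p_i = a_i*p_{i-1} + p_{i-2}, q_i = a_i*q_{i-1} + q_{i-2} with p_{-2}=0, p_{-1}=1, q_{-2}=1, q_{-1}=0):
  i=0: a_0=35, p_0 = 35*1 + 0 = 35, q_0 = 35*0 + 1 = 1.
  i=1: a_1=1, p_1 = 1*35 + 1 = 36, q_1 = 1*1 + 0 = 1.
  i=2: a_2=4, p_2 = 4*36 + 35 = 179, q_2 = 4*1 + 1 = 5.
  i=3: a_3=1, p_3 = 1*179 + 36 = 215, q_3 = 1*5 + 1 = 6.
Check: 215^2 - 1284*6^2 = 46225 - 46224 = 1, so (x, y) = (215, 6) solves the equation, and by the theorem it is the least positive solution.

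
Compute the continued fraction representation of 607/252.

[2; 2, 2, 4, 5, 2]

Run the Euclidean algorithm on 607 and 252; the successive quotients are the partial quotients a_0, a_1, ... (each step inverts the fractional part left over by the previous one):
  607 = 2*252 + 103, so a_0 = 2.
  252 = 2*103 + 46, so a_1 = 2.
  103 = 2*46 + 11, so a_2 = 2.
  46 = 4*11 + 2, so a_3 = 4.
  11 = 5*2 + 1, so a_4 = 5.
  2 = 2*1 + 0, so a_5 = 2.
The remainder reaches 0 after 6 divisions, so the expansion has 6 partial quotients, read off in order.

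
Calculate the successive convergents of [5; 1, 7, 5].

Using the convergent recurrence p_i = a_i*p_{i-1} + p_{i-2}, q_i = a_i*q_{i-1} + q_{i-2} with p_{-2}=0, p_{-1}=1, q_{-2}=1, q_{-1}=0:
  i=0: a_0=5, p_0 = 5*1 + 0 = 5, q_0 = 5*0 + 1 = 1.
  i=1: a_1=1, p_1 = 1*5 + 1 = 6, q_1 = 1*1 + 0 = 1.
  i=2: a_2=7, p_2 = 7*6 + 5 = 47, q_2 = 7*1 + 1 = 8.
  i=3: a_3=5, p_3 = 5*47 + 6 = 241, q_3 = 5*8 + 1 = 41.

5/1, 6/1, 47/8, 241/41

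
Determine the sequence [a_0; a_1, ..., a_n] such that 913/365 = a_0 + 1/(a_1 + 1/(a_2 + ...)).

Run the Euclidean algorithm on 913 and 365; the successive quotients are the partial quotients a_0, a_1, ... (each step inverts the fractional part left over by the previous one):
  913 = 2*365 + 183, so a_0 = 2.
  365 = 1*183 + 182, so a_1 = 1.
  183 = 1*182 + 1, so a_2 = 1.
  182 = 182*1 + 0, so a_3 = 182.
The remainder reaches 0 after 4 divisions, so the expansion has 4 partial quotients, read off in order.

[2; 1, 1, 182]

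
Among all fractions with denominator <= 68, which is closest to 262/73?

201/56

Expand x = 262/73 as a continued fraction with the Euclidean algorithm:
  262 = 3*73 + 43, so a_0 = 3.
  73 = 1*43 + 30, so a_1 = 1.
  43 = 1*30 + 13, so a_2 = 1.
  30 = 2*13 + 4, so a_3 = 2.
  13 = 3*4 + 1, so a_4 = 3.
  4 = 4*1 + 0, so a_5 = 4.
so x = [3; 1, 1, 2, 3, 4].
Convergents (p_i = a_i*p_{i-1} + p_{i-2}, q_i = a_i*q_{i-1} + q_{i-2} with p_{-2}=0, p_{-1}=1, q_{-2}=1, q_{-1}=0), until the denominator exceeds 68:
  i=0: a_0=3, p_0 = 3*1 + 0 = 3, q_0 = 3*0 + 1 = 1.
  i=1: a_1=1, p_1 = 1*3 + 1 = 4, q_1 = 1*1 + 0 = 1.
  i=2: a_2=1, p_2 = 1*4 + 3 = 7, q_2 = 1*1 + 1 = 2.
  i=3: a_3=2, p_3 = 2*7 + 4 = 18, q_3 = 2*2 + 1 = 5.
  i=4: a_4=3, p_4 = 3*18 + 7 = 61, q_4 = 3*5 + 2 = 17.
  i=5: a_5=4, p_5 = 4*61 + 18 = 262, q_5 = 4*17 + 5 = 73.
q_5 = 73 > 68, so the last convergent with denominator <= 68 is p_4/q_4 = 61/17.
The closest fraction with denominator <= 68 is either p_4/q_4 or the intermediate fraction (k*p_4 + p_3)/(k*q_4 + q_3) with the largest k >= 1 whose denominator stays <= 68; these approach x as k grows, and every other convergent or intermediate fraction in range is farther away.
Largest k: floor((68 - q_3)/q_4) = floor((68 - 5)/17) = 3.
That gives (3*61 + 18)/(3*17 + 5) = 201/56.
Compare the errors: |x - 61/17| = |262*17 - 61*73|/(73*17) = 1/1241, and |x - 201/56| = |262*56 - 201*73|/(73*56) = 1/4088.
Cross-multiplying, 1*1241 = 1241 < 4088 = 1*4088, so 1/4088 is smaller: the intermediate fraction 201/56 is closer to x than 61/17.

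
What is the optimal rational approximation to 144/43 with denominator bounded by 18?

57/17

Expand x = 144/43 as a continued fraction with the Euclidean algorithm:
  144 = 3*43 + 15, so a_0 = 3.
  43 = 2*15 + 13, so a_1 = 2.
  15 = 1*13 + 2, so a_2 = 1.
  13 = 6*2 + 1, so a_3 = 6.
  2 = 2*1 + 0, so a_4 = 2.
so x = [3; 2, 1, 6, 2].
Convergents (p_i = a_i*p_{i-1} + p_{i-2}, q_i = a_i*q_{i-1} + q_{i-2} with p_{-2}=0, p_{-1}=1, q_{-2}=1, q_{-1}=0), until the denominator exceeds 18:
  i=0: a_0=3, p_0 = 3*1 + 0 = 3, q_0 = 3*0 + 1 = 1.
  i=1: a_1=2, p_1 = 2*3 + 1 = 7, q_1 = 2*1 + 0 = 2.
  i=2: a_2=1, p_2 = 1*7 + 3 = 10, q_2 = 1*2 + 1 = 3.
  i=3: a_3=6, p_3 = 6*10 + 7 = 67, q_3 = 6*3 + 2 = 20.
q_3 = 20 > 18, so the last convergent with denominator <= 18 is p_2/q_2 = 10/3.
The closest fraction with denominator <= 18 is either p_2/q_2 or the intermediate fraction (k*p_2 + p_1)/(k*q_2 + q_1) with the largest k >= 1 whose denominator stays <= 18; these approach x as k grows, and every other convergent or intermediate fraction in range is farther away.
Largest k: floor((18 - q_1)/q_2) = floor((18 - 2)/3) = 5.
That gives (5*10 + 7)/(5*3 + 2) = 57/17.
Compare the errors: |x - 10/3| = |144*3 - 10*43|/(43*3) = 2/129, and |x - 57/17| = |144*17 - 57*43|/(43*17) = 3/731.
Cross-multiplying, 3*129 = 387 < 1462 = 2*731, so 3/731 is smaller: the intermediate fraction 57/17 is closer to x than 10/3.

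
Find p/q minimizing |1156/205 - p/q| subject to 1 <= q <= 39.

203/36

Expand x = 1156/205 as a continued fraction with the Euclidean algorithm:
  1156 = 5*205 + 131, so a_0 = 5.
  205 = 1*131 + 74, so a_1 = 1.
  131 = 1*74 + 57, so a_2 = 1.
  74 = 1*57 + 17, so a_3 = 1.
  57 = 3*17 + 6, so a_4 = 3.
  17 = 2*6 + 5, so a_5 = 2.
  6 = 1*5 + 1, so a_6 = 1.
  5 = 5*1 + 0, so a_7 = 5.
so x = [5; 1, 1, 1, 3, 2, 1, 5].
Convergents (p_i = a_i*p_{i-1} + p_{i-2}, q_i = a_i*q_{i-1} + q_{i-2} with p_{-2}=0, p_{-1}=1, q_{-2}=1, q_{-1}=0), until the denominator exceeds 39:
  i=0: a_0=5, p_0 = 5*1 + 0 = 5, q_0 = 5*0 + 1 = 1.
  i=1: a_1=1, p_1 = 1*5 + 1 = 6, q_1 = 1*1 + 0 = 1.
  i=2: a_2=1, p_2 = 1*6 + 5 = 11, q_2 = 1*1 + 1 = 2.
  i=3: a_3=1, p_3 = 1*11 + 6 = 17, q_3 = 1*2 + 1 = 3.
  i=4: a_4=3, p_4 = 3*17 + 11 = 62, q_4 = 3*3 + 2 = 11.
  i=5: a_5=2, p_5 = 2*62 + 17 = 141, q_5 = 2*11 + 3 = 25.
  i=6: a_6=1, p_6 = 1*141 + 62 = 203, q_6 = 1*25 + 11 = 36.
  i=7: a_7=5, p_7 = 5*203 + 141 = 1156, q_7 = 5*36 + 25 = 205.
q_7 = 205 > 39, so the last convergent with denominator <= 39 is p_6/q_6 = 203/36.
The closest fraction with denominator <= 39 is either p_6/q_6 or the intermediate fraction (k*p_6 + p_5)/(k*q_6 + q_5) with the largest k >= 1 whose denominator stays <= 39; these approach x as k grows, and every other convergent or intermediate fraction in range is farther away.
Largest k: floor((39 - q_5)/q_6) = floor((39 - 25)/36) = 0.
Since k = 0, no intermediate fraction beyond p_6/q_6 has denominator <= 39, so the convergent 203/36 is the closest (its error is |1156*36 - 203*205|/(205*36) = 1/7380).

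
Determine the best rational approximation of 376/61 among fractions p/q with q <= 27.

37/6

Expand x = 376/61 as a continued fraction with the Euclidean algorithm:
  376 = 6*61 + 10, so a_0 = 6.
  61 = 6*10 + 1, so a_1 = 6.
  10 = 10*1 + 0, so a_2 = 10.
so x = [6; 6, 10].
Convergents (p_i = a_i*p_{i-1} + p_{i-2}, q_i = a_i*q_{i-1} + q_{i-2} with p_{-2}=0, p_{-1}=1, q_{-2}=1, q_{-1}=0), until the denominator exceeds 27:
  i=0: a_0=6, p_0 = 6*1 + 0 = 6, q_0 = 6*0 + 1 = 1.
  i=1: a_1=6, p_1 = 6*6 + 1 = 37, q_1 = 6*1 + 0 = 6.
  i=2: a_2=10, p_2 = 10*37 + 6 = 376, q_2 = 10*6 + 1 = 61.
q_2 = 61 > 27, so the last convergent with denominator <= 27 is p_1/q_1 = 37/6.
The closest fraction with denominator <= 27 is either p_1/q_1 or the intermediate fraction (k*p_1 + p_0)/(k*q_1 + q_0) with the largest k >= 1 whose denominator stays <= 27; these approach x as k grows, and every other convergent or intermediate fraction in range is farther away.
Largest k: floor((27 - q_0)/q_1) = floor((27 - 1)/6) = 4.
That gives (4*37 + 6)/(4*6 + 1) = 154/25.
Compare the errors: |x - 37/6| = |376*6 - 37*61|/(61*6) = 1/366, and |x - 154/25| = |376*25 - 154*61|/(61*25) = 6/1525.
Cross-multiplying, 1*1525 = 1525 < 2196 = 6*366, so 1/366 is smaller: the convergent 37/6 is closer to x than 154/25.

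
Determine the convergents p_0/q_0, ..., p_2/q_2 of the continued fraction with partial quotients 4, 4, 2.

Using the convergent recurrence p_i = a_i*p_{i-1} + p_{i-2}, q_i = a_i*q_{i-1} + q_{i-2} with p_{-2}=0, p_{-1}=1, q_{-2}=1, q_{-1}=0:
  i=0: a_0=4, p_0 = 4*1 + 0 = 4, q_0 = 4*0 + 1 = 1.
  i=1: a_1=4, p_1 = 4*4 + 1 = 17, q_1 = 4*1 + 0 = 4.
  i=2: a_2=2, p_2 = 2*17 + 4 = 38, q_2 = 2*4 + 1 = 9.

4/1, 17/4, 38/9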